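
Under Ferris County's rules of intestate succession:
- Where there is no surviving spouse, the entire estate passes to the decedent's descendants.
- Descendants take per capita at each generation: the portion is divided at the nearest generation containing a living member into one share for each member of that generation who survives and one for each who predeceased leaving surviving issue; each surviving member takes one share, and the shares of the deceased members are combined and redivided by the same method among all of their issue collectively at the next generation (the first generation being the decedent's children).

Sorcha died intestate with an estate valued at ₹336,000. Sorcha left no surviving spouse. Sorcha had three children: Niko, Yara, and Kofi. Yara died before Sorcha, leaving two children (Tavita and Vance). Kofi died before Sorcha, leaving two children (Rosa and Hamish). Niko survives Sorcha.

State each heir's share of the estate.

Niko: ₹112,000; Tavita: ₹56,000; Vance: ₹56,000; Rosa: ₹56,000; Hamish: ₹56,000

The entire ₹336,000 passes to the descendants.
That amount (₹336,000) is divided at the children's generation into 3 shares of ₹112,000. Niko takes ₹112,000. The 2 shares of the deceased (Yara and Kofi) are combined into a pool of ₹224,000.
That pool (₹224,000) is divided at the grandchildren's generation equally among Tavita, Vance, Rosa, and Hamish: ₹56,000 each.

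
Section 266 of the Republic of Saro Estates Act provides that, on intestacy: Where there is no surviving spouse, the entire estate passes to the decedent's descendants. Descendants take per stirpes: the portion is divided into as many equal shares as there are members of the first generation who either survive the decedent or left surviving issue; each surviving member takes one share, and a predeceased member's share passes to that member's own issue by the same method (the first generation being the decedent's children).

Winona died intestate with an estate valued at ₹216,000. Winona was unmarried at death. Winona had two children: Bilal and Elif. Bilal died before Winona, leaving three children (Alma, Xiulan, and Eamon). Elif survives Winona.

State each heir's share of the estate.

The entire ₹216,000 passes to the descendants.
That amount (₹216,000) is divided into 2 shares of ₹108,000: Elif takes ₹108,000; Bilal's ₹108,000 share passes to Bilal's issue.
Bilal's share (₹108,000) is divided into 3 shares of ₹36,000: Alma, Xiulan, and Eamon each take ₹36,000.

Alma: ₹36,000; Xiulan: ₹36,000; Eamon: ₹36,000; Elif: ₹108,000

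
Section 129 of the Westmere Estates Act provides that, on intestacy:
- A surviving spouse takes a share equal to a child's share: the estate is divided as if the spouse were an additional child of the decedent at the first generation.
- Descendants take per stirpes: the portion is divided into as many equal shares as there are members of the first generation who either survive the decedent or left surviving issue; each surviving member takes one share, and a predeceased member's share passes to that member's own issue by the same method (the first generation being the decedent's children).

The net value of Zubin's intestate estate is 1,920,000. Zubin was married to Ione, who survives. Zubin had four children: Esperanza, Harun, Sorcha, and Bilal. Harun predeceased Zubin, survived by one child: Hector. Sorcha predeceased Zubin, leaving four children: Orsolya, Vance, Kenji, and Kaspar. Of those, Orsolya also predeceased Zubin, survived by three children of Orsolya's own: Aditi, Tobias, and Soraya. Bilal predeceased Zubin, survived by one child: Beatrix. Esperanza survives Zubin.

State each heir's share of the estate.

Ione: 384,000; Esperanza: 384,000; Hector: 384,000; Aditi: 32,000; Tobias: 32,000; Soraya: 32,000; Vance: 96,000; Kenji: 96,000; Kaspar: 96,000; Beatrix: 384,000

The spouse counts as an additional share at the children's level, so there are 5 primary shares of 384,000. Ione takes one such share (384,000).
The children's combined portion (1,536,000) is divided into 4 shares of 384,000: Esperanza takes 384,000; Harun's 384,000 share passes to Harun's issue; Sorcha's 384,000 share passes to Sorcha's issue; Bilal's 384,000 share passes to Bilal's issue.
Harun's share (384,000) passes entirely to Hector.
Sorcha's share (384,000) is divided into 4 shares of 96,000: Vance, Kenji, and Kaspar each take 96,000; Orsolya's 96,000 share passes to Orsolya's issue.
Orsolya's share (96,000) is divided into 3 shares of 32,000: Aditi, Tobias, and Soraya each take 32,000.
Bilal's share (384,000) passes entirely to Beatrix.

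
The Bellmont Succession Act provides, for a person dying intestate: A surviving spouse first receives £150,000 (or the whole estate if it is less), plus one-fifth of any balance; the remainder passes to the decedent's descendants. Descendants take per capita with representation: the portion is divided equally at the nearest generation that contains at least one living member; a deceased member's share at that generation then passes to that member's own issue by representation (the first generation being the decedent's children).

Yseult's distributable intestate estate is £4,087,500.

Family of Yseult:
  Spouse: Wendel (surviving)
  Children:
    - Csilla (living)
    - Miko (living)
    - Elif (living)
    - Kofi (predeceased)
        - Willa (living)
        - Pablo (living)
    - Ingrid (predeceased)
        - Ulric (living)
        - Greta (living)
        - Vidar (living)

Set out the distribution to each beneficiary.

Wendel first takes £150,000, leaving a balance of £3,937,500. Wendel then takes one-fifth of the balance (£787,500), for a total of £937,500. The remaining £3,150,000 passes to the descendants.
The descendants' portion (£3,150,000) is divided into 5 shares of £630,000: Csilla, Miko, and Elif each take £630,000; Kofi's £630,000 share passes to Kofi's issue; Ingrid's £630,000 share passes to Ingrid's issue.
Kofi's share (£630,000) is divided into 2 shares of £315,000: Willa and Pablo each take £315,000.
Ingrid's share (£630,000) is divided into 3 shares of £210,000: Ulric, Greta, and Vidar each take £210,000.

Wendel: £937,500; Csilla: £630,000; Miko: £630,000; Elif: £630,000; Willa: £315,000; Pablo: £315,000; Ulric: £210,000; Greta: £210,000; Vidar: £210,000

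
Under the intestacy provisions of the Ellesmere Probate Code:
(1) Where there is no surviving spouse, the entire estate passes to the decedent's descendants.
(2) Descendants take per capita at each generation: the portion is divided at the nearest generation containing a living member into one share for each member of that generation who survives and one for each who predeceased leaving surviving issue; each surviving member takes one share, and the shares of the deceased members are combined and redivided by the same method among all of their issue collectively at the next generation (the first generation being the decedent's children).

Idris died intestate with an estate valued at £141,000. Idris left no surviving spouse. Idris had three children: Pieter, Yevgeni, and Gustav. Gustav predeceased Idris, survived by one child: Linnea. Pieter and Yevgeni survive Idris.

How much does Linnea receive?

Linnea receives £47,000.

The entire £141,000 passes to the descendants.
That amount (£141,000) is divided at the children's generation into 3 shares of £47,000. Pieter and Yevgeni each take £47,000. The remaining share for the deceased Gustav (£47,000) is carried to the next generation.
That pool (£47,000) passes entirely to Linnea, the sole taker at the grandchildren's generation.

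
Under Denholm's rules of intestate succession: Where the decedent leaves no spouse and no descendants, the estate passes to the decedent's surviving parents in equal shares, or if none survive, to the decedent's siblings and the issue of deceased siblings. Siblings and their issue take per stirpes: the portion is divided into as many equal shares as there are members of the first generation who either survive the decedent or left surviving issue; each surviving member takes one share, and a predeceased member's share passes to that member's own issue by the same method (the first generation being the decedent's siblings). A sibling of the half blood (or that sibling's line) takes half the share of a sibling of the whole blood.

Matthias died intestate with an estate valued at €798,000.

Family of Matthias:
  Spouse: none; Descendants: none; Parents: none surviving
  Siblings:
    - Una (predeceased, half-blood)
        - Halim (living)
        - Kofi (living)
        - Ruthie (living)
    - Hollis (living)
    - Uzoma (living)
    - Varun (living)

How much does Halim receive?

The entire €798,000 passes to the siblings and their issue.
Counting each half-blood sibling's line as half a unit, there are 7/2 units in €798,000, so one unit is €228,000. Whole-blood lines (Hollis, Uzoma, and Varun) take €228,000 each; half-blood lines (Una) take €114,000 each.
Una's share (€114,000) is divided into 3 shares of €38,000: Halim, Kofi, and Ruthie each take €38,000.

Halim receives €38,000.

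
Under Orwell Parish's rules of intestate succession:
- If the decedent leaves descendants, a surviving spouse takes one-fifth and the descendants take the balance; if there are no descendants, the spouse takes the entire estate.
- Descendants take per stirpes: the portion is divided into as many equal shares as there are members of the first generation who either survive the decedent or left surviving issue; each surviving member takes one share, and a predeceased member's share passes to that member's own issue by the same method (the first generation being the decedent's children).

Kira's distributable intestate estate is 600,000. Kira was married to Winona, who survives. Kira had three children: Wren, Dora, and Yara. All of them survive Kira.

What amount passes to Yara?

Winona takes one-fifth of 600,000 = 120,000. The remaining 480,000 passes to the descendants.
The descendants' portion (480,000) is divided into 3 shares of 160,000: Wren, Dora, and Yara each take 160,000.

Yara receives 160,000.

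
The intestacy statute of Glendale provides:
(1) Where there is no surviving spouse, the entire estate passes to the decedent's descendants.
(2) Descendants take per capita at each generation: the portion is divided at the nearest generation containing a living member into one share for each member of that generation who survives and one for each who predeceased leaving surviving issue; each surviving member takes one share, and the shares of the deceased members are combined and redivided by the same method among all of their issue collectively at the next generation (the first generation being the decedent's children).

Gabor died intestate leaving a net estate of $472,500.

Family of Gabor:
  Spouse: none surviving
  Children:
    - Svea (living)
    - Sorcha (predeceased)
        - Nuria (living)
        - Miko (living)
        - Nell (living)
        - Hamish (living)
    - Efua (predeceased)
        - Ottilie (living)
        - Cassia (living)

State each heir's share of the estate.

The entire $472,500 passes to the descendants.
That amount ($472,500) is divided at the children's generation into 3 shares of $157,500. Svea takes $157,500. The 2 shares of the deceased (Sorcha and Efua) are combined into a pool of $315,000.
That pool ($315,000) is divided at the grandchildren's generation equally among Nuria, Miko, Nell, Hamish, Ottilie, and Cassia: $52,500 each.

Svea: $157,500; Nuria: $52,500; Miko: $52,500; Nell: $52,500; Hamish: $52,500; Ottilie: $52,500; Cassia: $52,500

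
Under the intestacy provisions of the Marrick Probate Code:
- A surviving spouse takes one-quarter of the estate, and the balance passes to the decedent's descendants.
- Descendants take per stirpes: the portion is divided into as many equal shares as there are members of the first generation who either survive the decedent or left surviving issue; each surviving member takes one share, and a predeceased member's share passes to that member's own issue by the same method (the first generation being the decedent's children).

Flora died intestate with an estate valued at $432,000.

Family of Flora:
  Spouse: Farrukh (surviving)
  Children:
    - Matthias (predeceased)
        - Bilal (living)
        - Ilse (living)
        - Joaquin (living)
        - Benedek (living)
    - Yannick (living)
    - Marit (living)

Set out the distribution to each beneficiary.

Farrukh takes one-quarter of $432,000 = $108,000. The remaining $324,000 passes to the descendants.
The descendants' portion ($324,000) is divided into 3 shares of $108,000: Yannick and Marit each take $108,000; Matthias's $108,000 share passes to Matthias's issue.
Matthias's share ($108,000) is divided into 4 shares of $27,000: Bilal, Ilse, Joaquin, and Benedek each take $27,000.

Farrukh: $108,000; Bilal: $27,000; Ilse: $27,000; Joaquin: $27,000; Benedek: $27,000; Yannick: $108,000; Marit: $108,000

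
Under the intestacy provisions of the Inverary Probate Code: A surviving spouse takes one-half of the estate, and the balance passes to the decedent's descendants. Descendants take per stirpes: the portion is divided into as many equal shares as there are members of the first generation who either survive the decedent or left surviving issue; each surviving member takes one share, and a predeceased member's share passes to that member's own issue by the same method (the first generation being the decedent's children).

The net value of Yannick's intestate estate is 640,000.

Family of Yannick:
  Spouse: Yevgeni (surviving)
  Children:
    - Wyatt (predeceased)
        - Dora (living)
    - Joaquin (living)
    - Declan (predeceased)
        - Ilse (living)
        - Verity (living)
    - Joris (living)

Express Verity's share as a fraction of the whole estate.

Yevgeni takes one-half of 640,000 = 320,000. The remaining 320,000 passes to the descendants.
The descendants' portion (320,000) is divided into 4 shares of 80,000: Joaquin and Joris each take 80,000; Wyatt's 80,000 share passes to Wyatt's issue; Declan's 80,000 share passes to Declan's issue.
Wyatt's share (80,000) passes entirely to Dora.
Declan's share (80,000) is divided into 2 shares of 40,000: Ilse and Verity each take 40,000.

Verity receives 1/16 of the estate.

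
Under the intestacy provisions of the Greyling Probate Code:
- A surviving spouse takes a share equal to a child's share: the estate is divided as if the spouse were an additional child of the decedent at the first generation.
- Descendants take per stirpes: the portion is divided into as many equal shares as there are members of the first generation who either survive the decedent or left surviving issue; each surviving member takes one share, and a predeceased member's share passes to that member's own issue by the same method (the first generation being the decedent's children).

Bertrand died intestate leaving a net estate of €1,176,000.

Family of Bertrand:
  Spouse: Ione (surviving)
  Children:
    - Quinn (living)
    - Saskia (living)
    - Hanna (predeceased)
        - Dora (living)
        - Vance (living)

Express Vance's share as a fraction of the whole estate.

Vance receives 1/8 of the estate.

The spouse counts as an additional share at the children's level, so there are 4 primary shares of €294,000. Ione takes one such share (€294,000).
The children's combined portion (€882,000) is divided into 3 shares of €294,000: Quinn and Saskia each take €294,000; Hanna's €294,000 share passes to Hanna's issue.
Hanna's share (€294,000) is divided into 2 shares of €147,000: Dora and Vance each take €147,000.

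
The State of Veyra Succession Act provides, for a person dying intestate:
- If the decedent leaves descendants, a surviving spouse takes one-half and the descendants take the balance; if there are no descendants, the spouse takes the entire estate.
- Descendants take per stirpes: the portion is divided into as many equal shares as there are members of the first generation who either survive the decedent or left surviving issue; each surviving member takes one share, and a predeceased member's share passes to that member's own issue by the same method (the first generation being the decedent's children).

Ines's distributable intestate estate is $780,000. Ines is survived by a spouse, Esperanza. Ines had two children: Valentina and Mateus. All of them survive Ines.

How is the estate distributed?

Esperanza takes one-half of $780,000 = $390,000. The remaining $390,000 passes to the descendants.
The descendants' portion ($390,000) is divided into 2 shares of $195,000: Valentina and Mateus each take $195,000.

Esperanza: $390,000; Valentina: $195,000; Mateus: $195,000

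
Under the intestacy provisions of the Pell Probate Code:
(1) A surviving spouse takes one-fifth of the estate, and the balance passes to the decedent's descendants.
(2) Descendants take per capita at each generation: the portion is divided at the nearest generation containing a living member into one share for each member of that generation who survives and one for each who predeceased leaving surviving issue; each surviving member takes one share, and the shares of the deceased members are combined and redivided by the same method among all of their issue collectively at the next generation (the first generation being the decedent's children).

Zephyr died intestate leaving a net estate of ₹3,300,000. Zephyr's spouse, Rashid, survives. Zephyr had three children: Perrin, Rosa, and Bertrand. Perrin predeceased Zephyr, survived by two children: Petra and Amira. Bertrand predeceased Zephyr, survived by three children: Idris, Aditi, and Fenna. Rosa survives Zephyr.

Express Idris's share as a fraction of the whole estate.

Idris receives 8/75 of the estate.

Rashid takes one-fifth of ₹3,300,000 = ₹660,000. The remaining ₹2,640,000 passes to the descendants.
The descendants' portion (₹2,640,000) is divided at the children's generation into 3 shares of ₹880,000. Rosa takes ₹880,000. The 2 shares of the deceased (Perrin and Bertrand) are combined into a pool of ₹1,760,000.
That pool (₹1,760,000) is divided at the grandchildren's generation equally among Petra, Amira, Idris, Aditi, and Fenna: ₹352,000 each.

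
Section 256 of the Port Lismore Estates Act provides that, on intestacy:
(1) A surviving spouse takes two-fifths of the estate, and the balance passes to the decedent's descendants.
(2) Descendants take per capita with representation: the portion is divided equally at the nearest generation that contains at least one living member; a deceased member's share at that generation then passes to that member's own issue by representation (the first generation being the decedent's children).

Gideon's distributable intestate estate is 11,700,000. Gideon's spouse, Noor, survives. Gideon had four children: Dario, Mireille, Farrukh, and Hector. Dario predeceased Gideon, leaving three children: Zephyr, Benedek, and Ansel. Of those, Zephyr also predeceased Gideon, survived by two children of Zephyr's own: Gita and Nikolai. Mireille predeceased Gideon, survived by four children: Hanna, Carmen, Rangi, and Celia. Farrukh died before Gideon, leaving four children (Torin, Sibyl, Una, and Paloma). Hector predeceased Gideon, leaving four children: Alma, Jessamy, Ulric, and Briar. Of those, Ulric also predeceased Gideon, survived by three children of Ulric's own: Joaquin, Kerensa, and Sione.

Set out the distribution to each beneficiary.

Noor takes two-fifths of 11,700,000 = 4,680,000. The remaining 7,020,000 passes to the descendants.
No child survives, so the initial division is made at the grandchildren's generation.
The descendants' portion (7,020,000) is divided into 15 shares of 468,000: Benedek, Ansel, Hanna, Carmen, Rangi, Celia, Torin, Sibyl, Una, Paloma, Alma, Jessamy, and Briar each take 468,000; Zephyr's 468,000 share passes to Zephyr's issue; Ulric's 468,000 share passes to Ulric's issue.
Zephyr's share (468,000) is divided into 2 shares of 234,000: Gita and Nikolai each take 234,000.
Ulric's share (468,000) is divided into 3 shares of 156,000: Joaquin, Kerensa, and Sione each take 156,000.

Noor: 4,680,000; Gita: 234,000; Nikolai: 234,000; Benedek: 468,000; Ansel: 468,000; Hanna: 468,000; Carmen: 468,000; Rangi: 468,000; Celia: 468,000; Torin: 468,000; Sibyl: 468,000; Una: 468,000; Paloma: 468,000; Alma: 468,000; Jessamy: 468,000; Joaquin: 156,000; Kerensa: 156,000; Sione: 156,000; Briar: 468,000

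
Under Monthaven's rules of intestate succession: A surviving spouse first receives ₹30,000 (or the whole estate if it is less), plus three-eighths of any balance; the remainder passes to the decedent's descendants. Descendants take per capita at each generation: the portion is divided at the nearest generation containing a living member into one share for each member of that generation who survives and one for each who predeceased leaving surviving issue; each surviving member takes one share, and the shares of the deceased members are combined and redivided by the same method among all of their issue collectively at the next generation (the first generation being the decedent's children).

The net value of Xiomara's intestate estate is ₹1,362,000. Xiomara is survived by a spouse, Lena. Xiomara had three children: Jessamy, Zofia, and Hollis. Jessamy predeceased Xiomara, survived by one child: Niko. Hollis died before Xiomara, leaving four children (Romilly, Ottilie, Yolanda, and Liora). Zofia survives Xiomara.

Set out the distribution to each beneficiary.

Lena first takes ₹30,000, leaving a balance of ₹1,332,000. Lena then takes three-eighths of the balance (₹499,500), for a total of ₹529,500. The remaining ₹832,500 passes to the descendants.
The descendants' portion (₹832,500) is divided at the children's generation into 3 shares of ₹277,500. Zofia takes ₹277,500. The 2 shares of the deceased (Jessamy and Hollis) are combined into a pool of ₹555,000.
That pool (₹555,000) is divided at the grandchildren's generation equally among Niko, Romilly, Ottilie, Yolanda, and Liora: ₹111,000 each.

Lena: ₹529,500; Niko: ₹111,000; Zofia: ₹277,500; Romilly: ₹111,000; Ottilie: ₹111,000; Yolanda: ₹111,000; Liora: ₹111,000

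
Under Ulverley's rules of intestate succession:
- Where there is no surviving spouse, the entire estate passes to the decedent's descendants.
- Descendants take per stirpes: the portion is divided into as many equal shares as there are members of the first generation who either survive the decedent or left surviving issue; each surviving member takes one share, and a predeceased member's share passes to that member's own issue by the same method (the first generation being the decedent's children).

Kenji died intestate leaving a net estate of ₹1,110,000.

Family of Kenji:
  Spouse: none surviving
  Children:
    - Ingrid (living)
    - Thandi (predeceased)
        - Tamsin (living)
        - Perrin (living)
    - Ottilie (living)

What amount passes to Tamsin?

The entire ₹1,110,000 passes to the descendants.
That amount (₹1,110,000) is divided into 3 shares of ₹370,000: Ingrid and Ottilie each take ₹370,000; Thandi's ₹370,000 share passes to Thandi's issue.
Thandi's share (₹370,000) is divided into 2 shares of ₹185,000: Tamsin and Perrin each take ₹185,000.

Tamsin receives ₹185,000.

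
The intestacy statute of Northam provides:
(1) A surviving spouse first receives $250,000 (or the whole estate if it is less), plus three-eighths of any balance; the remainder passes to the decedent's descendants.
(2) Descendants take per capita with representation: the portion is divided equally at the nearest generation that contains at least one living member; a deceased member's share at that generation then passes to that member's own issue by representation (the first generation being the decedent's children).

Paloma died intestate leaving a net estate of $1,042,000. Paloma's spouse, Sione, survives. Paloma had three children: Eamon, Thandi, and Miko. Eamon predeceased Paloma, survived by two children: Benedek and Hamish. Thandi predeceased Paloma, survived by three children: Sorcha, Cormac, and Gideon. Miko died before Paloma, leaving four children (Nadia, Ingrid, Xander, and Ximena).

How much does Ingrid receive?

Ingrid receives $55,000.

Sione first takes $250,000, leaving a balance of $792,000. Sione then takes three-eighths of the balance ($297,000), for a total of $547,000. The remaining $495,000 passes to the descendants.
No child survives, so the initial division is made at the grandchildren's generation.
The descendants' portion ($495,000) is divided into 9 shares of $55,000: Benedek, Hamish, Sorcha, Cormac, Gideon, Nadia, Ingrid, Xander, and Ximena each take $55,000.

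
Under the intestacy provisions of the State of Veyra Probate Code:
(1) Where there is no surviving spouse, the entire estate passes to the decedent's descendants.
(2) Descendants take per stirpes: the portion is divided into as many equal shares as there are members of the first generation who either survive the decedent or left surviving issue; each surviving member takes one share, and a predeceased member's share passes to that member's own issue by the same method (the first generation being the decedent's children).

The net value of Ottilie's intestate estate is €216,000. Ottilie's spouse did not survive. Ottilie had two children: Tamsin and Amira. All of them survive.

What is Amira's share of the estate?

Amira receives €108,000.

The entire €216,000 passes to the descendants.
That amount (€216,000) is divided into 2 shares of €108,000: Tamsin and Amira each take €108,000.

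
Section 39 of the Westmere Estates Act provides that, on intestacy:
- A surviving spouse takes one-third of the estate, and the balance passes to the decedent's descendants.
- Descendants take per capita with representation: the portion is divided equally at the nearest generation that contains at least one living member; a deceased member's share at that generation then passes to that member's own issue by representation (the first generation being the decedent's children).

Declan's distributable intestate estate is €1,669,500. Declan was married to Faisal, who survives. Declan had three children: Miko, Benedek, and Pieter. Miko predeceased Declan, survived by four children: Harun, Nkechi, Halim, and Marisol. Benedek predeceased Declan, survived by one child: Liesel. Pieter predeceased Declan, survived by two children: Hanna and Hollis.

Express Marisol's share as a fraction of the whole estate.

Faisal takes one-third of €1,669,500 = €556,500. The remaining €1,113,000 passes to the descendants.
No child survives, so the initial division is made at the grandchildren's generation.
The descendants' portion (€1,113,000) is divided into 7 shares of €159,000: Harun, Nkechi, Halim, Marisol, Liesel, Hanna, and Hollis each take €159,000.

Marisol receives 2/21 of the estate.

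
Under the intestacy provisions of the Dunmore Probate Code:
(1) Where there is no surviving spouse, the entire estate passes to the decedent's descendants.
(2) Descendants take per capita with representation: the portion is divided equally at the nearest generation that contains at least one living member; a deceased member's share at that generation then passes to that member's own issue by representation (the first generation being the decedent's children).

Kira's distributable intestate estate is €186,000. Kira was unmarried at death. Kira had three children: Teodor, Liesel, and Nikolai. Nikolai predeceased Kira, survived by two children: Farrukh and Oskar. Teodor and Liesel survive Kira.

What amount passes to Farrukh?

Farrukh receives €31,000.

The entire €186,000 passes to the descendants.
That amount (€186,000) is divided into 3 shares of €62,000: Teodor and Liesel each take €62,000; Nikolai's €62,000 share passes to Nikolai's issue.
Nikolai's share (€62,000) is divided into 2 shares of €31,000: Farrukh and Oskar each take €31,000.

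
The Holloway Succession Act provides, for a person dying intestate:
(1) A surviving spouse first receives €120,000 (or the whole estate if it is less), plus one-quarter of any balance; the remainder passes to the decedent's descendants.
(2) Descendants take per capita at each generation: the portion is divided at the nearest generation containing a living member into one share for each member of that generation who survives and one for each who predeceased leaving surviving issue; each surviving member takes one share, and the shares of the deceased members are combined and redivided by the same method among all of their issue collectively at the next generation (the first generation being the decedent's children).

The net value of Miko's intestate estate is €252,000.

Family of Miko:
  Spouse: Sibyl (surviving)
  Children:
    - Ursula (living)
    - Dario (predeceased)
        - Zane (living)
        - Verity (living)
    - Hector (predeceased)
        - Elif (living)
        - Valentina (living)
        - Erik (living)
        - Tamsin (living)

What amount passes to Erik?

Erik receives €11,000.

Sibyl first takes €120,000, leaving a balance of €132,000. Sibyl then takes one-quarter of the balance (€33,000), for a total of €153,000. The remaining €99,000 passes to the descendants.
The descendants' portion (€99,000) is divided at the children's generation into 3 shares of €33,000. Ursula takes €33,000. The 2 shares of the deceased (Dario and Hector) are combined into a pool of €66,000.
That pool (€66,000) is divided at the grandchildren's generation equally among Zane, Verity, Elif, Valentina, Erik, and Tamsin: €11,000 each.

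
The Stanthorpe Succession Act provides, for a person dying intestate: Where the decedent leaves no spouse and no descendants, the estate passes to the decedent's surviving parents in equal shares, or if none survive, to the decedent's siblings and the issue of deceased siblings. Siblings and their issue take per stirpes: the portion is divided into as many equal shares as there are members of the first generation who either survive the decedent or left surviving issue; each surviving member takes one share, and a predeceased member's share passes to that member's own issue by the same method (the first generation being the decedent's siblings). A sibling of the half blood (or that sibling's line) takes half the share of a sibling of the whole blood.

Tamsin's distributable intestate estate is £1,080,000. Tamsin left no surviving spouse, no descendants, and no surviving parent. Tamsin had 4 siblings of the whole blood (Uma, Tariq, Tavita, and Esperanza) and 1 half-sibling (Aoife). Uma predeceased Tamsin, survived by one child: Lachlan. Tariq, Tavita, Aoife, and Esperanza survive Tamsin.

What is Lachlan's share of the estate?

The entire £1,080,000 passes to the siblings and their issue.
Counting each half-blood sibling's line as half a unit, there are 9/2 units in £1,080,000, so one unit is £240,000. Whole-blood lines (Uma, Tariq, Tavita, and Esperanza) take £240,000 each; half-blood lines (Aoife) take £120,000 each.
Uma's share (£240,000) passes entirely to Lachlan.

Lachlan receives £240,000.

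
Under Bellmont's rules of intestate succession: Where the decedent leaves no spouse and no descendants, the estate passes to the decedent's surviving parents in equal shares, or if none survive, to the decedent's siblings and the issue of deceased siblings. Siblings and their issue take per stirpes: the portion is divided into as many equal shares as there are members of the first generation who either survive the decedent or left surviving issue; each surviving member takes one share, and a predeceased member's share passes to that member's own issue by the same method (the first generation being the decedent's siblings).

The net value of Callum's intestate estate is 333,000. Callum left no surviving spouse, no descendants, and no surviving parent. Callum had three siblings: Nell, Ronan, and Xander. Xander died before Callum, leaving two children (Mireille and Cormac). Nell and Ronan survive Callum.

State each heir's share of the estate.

Nell: 111,000; Ronan: 111,000; Mireille: 55,500; Cormac: 55,500

The entire 333,000 passes to the siblings and their issue.
That amount (333,000) is divided into 3 shares of 111,000: Nell and Ronan each take 111,000; Xander's 111,000 share passes to Xander's issue.
Xander's share (111,000) is divided into 2 shares of 55,500: Mireille and Cormac each take 55,500.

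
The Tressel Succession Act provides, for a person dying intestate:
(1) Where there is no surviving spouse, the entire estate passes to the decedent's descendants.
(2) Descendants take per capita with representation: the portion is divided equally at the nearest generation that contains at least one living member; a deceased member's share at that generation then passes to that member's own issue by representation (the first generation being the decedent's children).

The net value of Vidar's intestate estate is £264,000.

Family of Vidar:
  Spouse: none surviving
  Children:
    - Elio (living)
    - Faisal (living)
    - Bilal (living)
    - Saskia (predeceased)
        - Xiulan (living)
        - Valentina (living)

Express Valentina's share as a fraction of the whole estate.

The entire £264,000 passes to the descendants.
That amount (£264,000) is divided into 4 shares of £66,000: Elio, Faisal, and Bilal each take £66,000; Saskia's £66,000 share passes to Saskia's issue.
Saskia's share (£66,000) is divided into 2 shares of £33,000: Xiulan and Valentina each take £33,000.

Valentina receives 1/8 of the estate.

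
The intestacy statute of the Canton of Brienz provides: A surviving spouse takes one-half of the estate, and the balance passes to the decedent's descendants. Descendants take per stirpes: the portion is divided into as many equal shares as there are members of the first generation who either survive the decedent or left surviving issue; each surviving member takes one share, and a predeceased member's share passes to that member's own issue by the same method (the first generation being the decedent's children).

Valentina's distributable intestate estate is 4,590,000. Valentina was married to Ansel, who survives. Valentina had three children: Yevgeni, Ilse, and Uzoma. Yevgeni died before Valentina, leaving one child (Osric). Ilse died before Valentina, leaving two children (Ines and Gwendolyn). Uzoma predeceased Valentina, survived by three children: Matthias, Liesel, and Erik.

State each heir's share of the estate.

Ansel takes one-half of 4,590,000 = 2,295,000. The remaining 2,295,000 passes to the descendants.
The descendants' portion (2,295,000) is divided into 3 shares of 765,000: Yevgeni's 765,000 share passes to Yevgeni's issue; Ilse's 765,000 share passes to Ilse's issue; Uzoma's 765,000 share passes to Uzoma's issue.
Yevgeni's share (765,000) passes entirely to Osric.
Ilse's share (765,000) is divided into 2 shares of 382,500: Ines and Gwendolyn each take 382,500.
Uzoma's share (765,000) is divided into 3 shares of 255,000: Matthias, Liesel, and Erik each take 255,000.

Ansel: 2,295,000; Osric: 765,000; Ines: 382,500; Gwendolyn: 382,500; Matthias: 255,000; Liesel: 255,000; Erik: 255,000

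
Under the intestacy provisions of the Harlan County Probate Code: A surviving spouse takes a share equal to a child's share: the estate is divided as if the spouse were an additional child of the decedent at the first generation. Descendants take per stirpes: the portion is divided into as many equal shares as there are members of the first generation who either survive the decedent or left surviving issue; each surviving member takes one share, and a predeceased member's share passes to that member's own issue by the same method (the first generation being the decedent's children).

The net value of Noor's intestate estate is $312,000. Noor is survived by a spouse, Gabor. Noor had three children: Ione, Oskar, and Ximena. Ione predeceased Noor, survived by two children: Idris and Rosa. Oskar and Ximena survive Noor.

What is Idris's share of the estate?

Idris receives $39,000.

The spouse counts as an additional share at the children's level, so there are 4 primary shares of $78,000. Gabor takes one such share ($78,000).
The children's combined portion ($234,000) is divided into 3 shares of $78,000: Oskar and Ximena each take $78,000; Ione's $78,000 share passes to Ione's issue.
Ione's share ($78,000) is divided into 2 shares of $39,000: Idris and Rosa each take $39,000.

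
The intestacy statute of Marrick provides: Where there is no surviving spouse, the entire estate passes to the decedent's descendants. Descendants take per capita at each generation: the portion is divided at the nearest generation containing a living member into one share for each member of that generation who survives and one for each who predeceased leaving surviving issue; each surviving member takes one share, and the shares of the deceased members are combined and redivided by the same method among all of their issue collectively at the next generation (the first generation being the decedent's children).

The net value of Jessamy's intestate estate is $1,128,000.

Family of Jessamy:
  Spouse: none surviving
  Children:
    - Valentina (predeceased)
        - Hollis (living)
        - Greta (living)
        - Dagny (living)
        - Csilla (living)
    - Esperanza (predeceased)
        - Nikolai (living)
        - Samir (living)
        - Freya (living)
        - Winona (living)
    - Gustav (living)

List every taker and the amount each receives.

The entire $1,128,000 passes to the descendants.
That amount ($1,128,000) is divided at the children's generation into 3 shares of $376,000. Gustav takes $376,000. The 2 shares of the deceased (Valentina and Esperanza) are combined into a pool of $752,000.
That pool ($752,000) is divided at the grandchildren's generation equally among Hollis, Greta, Dagny, Csilla, Nikolai, Samir, Freya, and Winona: $94,000 each.

Hollis: $94,000; Greta: $94,000; Dagny: $94,000; Csilla: $94,000; Nikolai: $94,000; Samir: $94,000; Freya: $94,000; Winona: $94,000; Gustav: $376,000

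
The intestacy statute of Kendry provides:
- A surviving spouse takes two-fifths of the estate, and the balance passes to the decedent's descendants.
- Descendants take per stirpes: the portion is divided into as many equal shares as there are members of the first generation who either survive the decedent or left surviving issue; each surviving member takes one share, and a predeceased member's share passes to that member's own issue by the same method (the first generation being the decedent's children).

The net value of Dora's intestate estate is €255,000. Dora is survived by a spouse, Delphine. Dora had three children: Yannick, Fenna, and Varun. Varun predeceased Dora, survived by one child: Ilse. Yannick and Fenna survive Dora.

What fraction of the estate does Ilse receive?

Delphine takes two-fifths of €255,000 = €102,000. The remaining €153,000 passes to the descendants.
The descendants' portion (€153,000) is divided into 3 shares of €51,000: Yannick and Fenna each take €51,000; Varun's €51,000 share passes to Varun's issue.
Varun's share (€51,000) passes entirely to Ilse.

Ilse receives 1/5 of the estate.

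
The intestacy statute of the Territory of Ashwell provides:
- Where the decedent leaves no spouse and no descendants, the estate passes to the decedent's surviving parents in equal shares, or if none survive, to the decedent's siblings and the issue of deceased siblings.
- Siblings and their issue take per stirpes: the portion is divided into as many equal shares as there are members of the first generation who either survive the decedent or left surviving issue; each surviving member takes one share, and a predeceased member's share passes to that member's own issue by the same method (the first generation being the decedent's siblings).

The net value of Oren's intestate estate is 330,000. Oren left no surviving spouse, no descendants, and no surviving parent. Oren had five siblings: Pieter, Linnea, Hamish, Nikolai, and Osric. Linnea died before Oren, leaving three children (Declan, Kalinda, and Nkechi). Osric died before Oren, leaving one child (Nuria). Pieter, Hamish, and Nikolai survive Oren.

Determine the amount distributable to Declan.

Declan receives 22,000.

The entire 330,000 passes to the siblings and their issue.
That amount (330,000) is divided into 5 shares of 66,000: Pieter, Hamish, and Nikolai each take 66,000; Linnea's 66,000 share passes to Linnea's issue; Osric's 66,000 share passes to Osric's issue.
Linnea's share (66,000) is divided into 3 shares of 22,000: Declan, Kalinda, and Nkechi each take 22,000.
Osric's share (66,000) passes entirely to Nuria.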